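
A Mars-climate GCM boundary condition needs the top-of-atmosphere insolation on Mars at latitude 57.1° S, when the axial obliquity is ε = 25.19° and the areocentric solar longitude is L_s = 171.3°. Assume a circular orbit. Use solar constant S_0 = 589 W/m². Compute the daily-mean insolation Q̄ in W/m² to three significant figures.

sin δ = sin 25.19° × sin 171.3° = 0.06438, so δ = +3.691°.
cos h₀ = −tan(-57.1°) tan(+3.691°) = 0.0997, h₀ = 1.4709 rad.
Bracket: h₀ sin ϕ sin δ + cos ϕ cos δ sin h₀ = 1.4709×-0.83962×0.06438 + 0.54317×0.99793×0.99502 = -0.079509 + 0.539346 = 0.459837.
Q̄ = (S_0/π) × [bracket] = (589/π) × 0.459837 = 86.21 W/m².

Q̄ ≈ 86.2 W/m²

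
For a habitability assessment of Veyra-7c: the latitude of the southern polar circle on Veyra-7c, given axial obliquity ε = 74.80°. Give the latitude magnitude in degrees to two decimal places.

15.20°

The polar circle is the lowest latitude that experiences at least one full rotation of continuous darkness at the northern-summer solstice; it lies at |ϕ| = 90° − ε = 90° − 74.80° = 15.20°.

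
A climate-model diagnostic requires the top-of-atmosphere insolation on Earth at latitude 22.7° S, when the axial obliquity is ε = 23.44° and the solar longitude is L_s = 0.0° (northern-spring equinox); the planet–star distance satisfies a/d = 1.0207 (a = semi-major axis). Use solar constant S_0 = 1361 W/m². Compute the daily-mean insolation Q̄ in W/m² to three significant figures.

Q̄ ≈ 416 W/m²

Solar declination: sin δ = sin ε · sin L_s = sin 23.44° × sin 0.0° = 0.00000, so δ = +0.000°.
cos h₀ = −tan(-22.7°) tan(+0.000°) = 0.0000, h₀ = 1.5708 rad.
Bracket: h₀ sin ϕ sin δ + cos ϕ cos δ sin h₀ = 1.5708×-0.38591×0.00000 + 0.92254×1.00000×1.00000 = -0.000000 + 0.922540 = 0.922540.
Inverse-square distance factor (a/d)² = 1.0207² = 1.041828.
Q̄ = (S_0/π) × 1.041828 × [bracket] = (1361/π) × 1.041828 × 0.922540 = 416.4 W/m².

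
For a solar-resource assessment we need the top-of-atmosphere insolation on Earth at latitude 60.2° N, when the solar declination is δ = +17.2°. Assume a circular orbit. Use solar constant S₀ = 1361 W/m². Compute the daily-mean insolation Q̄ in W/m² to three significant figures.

cos H₀ = −tan(+60.2°) tan(+17.200°) = -0.5405, H₀ = 2.1418 rad.
Bracket: H₀ sin φ sin δ + cos φ cos δ sin H₀ = 2.1418×0.86777×0.29571 + 0.49697×0.95528×0.84134 = 0.549604 + 0.399422 = 0.949026.
Q̄ = (S₀/π) × [bracket] = (1361/π) × 0.949026 = 411.1 W/m².

Q̄ ≈ 411 W/m²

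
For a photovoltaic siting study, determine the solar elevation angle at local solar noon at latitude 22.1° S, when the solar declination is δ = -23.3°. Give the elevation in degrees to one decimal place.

88.8°

At local noon the hour angle is zero, so the zenith angle equals |φ − δ| = |-22.1° − (-23.300°)| = 1.200°.
Elevation = 90° − 1.200° = 88.8°.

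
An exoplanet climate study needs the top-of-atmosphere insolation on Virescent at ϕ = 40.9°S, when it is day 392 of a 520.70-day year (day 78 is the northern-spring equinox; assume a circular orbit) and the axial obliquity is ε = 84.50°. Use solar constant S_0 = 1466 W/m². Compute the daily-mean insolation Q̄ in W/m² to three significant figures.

Solar longitude: L_s = 360° × (392 − 78)/520.70 = 217.092°.
sin δ = sin 84.50° × sin 217.092° = -0.60033, so δ = -36.893°.
cos h₀ = −tan(-40.9°) tan(-36.893°) = -0.6502, h₀ = 2.2787 rad.
Bracket: h₀ sin ϕ sin δ + cos ϕ cos δ sin h₀ = 2.2787×-0.65474×-0.60033 + 0.75585×0.79976×0.75975 = 0.895666 + 0.459268 = 1.354934.
Q̄ = (S_0/π) × [bracket] = (1466/π) × 1.354934 = 632.3 W/m².

Q̄ ≈ 632 W/m²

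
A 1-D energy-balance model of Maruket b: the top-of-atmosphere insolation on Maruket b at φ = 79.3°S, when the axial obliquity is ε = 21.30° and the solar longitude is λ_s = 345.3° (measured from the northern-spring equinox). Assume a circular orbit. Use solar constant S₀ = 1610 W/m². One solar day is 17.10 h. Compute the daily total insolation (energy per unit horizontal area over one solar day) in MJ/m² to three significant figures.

Solar declination: sin δ = sin ε · sin λ_s = sin 21.30° × sin 345.3° = -0.09218, so δ = -5.289°.
cos H₀ = −tan(-79.3°) tan(-5.289°) = -0.4899, H₀ = 2.0828 rad.
Bracket: H₀ sin φ sin δ + cos φ cos δ sin H₀ = 2.0828×-0.98261×-0.09218 + 0.18567×0.99574×0.87177 = 0.188654 + 0.161172 = 0.349826.
Q̄ = (S₀/π) × [bracket] = (1610/π) × 0.349826 = 179.28 W/m².
Daily total = Q̄ × 17.10 h × 3600 s/h = 179.28 × 17.10 × 3600 / 10⁶ = 11.04 MJ/m².

11.0 MJ/m²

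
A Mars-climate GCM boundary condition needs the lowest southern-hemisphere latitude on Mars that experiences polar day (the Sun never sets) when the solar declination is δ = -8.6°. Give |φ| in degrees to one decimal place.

Polar day requires cos H₀ = −tan φ tan δ ≤ −1, i.e. tan φ tan δ ≥ 1.
The boundary is |tan φ| · |tan δ| = 1, so |φ| = 90° − |δ| = 90° − 8.6° = 81.4° in the southern hemisphere.

|φ| = 81.4°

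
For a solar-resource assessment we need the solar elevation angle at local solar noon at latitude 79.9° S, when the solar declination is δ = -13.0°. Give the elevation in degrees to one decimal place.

23.1°

At local noon the hour angle is zero, so the zenith angle equals |φ − δ| = |-79.9° − (-13.000°)| = 66.900°.
Elevation = 90° − 66.900° = 23.1°.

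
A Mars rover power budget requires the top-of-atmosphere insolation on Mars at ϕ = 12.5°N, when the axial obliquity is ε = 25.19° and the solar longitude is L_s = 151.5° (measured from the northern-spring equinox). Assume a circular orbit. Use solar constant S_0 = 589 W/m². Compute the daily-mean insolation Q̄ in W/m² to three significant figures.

Solar declination: sin δ = sin ε · sin L_s = sin 25.19° × sin 151.5° = 0.20309, so δ = +11.718°.
cos h₀ = −tan(+12.5°) tan(+11.718°) = -0.0460, h₀ = 1.6168 rad.
Bracket: h₀ sin ϕ sin δ + cos ϕ cos δ sin h₀ = 1.6168×0.21644×0.20309 + 0.97630×0.97916×0.99894 = 0.071069 + 0.954941 = 1.026010.
Q̄ = (S_0/π) × [bracket] = (589/π) × 1.026010 = 192.4 W/m².

Q̄ ≈ 192 W/m²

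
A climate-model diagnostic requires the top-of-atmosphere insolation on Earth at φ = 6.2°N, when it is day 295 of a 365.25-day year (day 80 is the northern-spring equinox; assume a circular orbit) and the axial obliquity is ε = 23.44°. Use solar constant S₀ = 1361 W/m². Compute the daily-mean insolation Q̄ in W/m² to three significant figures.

Q̄ ≈ 406 W/m²

Solar longitude: λ_s = 360° × (295 − 80)/365.25 = 211.910°.
sin δ = sin 23.44° × sin 211.910° = -0.21026, so δ = -12.138°.
cos H₀ = −tan(+6.2°) tan(-12.138°) = 0.0234, H₀ = 1.5474 rad.
Bracket: H₀ sin φ sin δ + cos φ cos δ sin H₀ = 1.5474×0.10800×-0.21026 + 0.99415×0.97764×0.99973 = -0.035138 + 0.971658 = 0.936520.
Q̄ = (S₀/π) × [bracket] = (1361/π) × 0.936520 = 405.7 W/m².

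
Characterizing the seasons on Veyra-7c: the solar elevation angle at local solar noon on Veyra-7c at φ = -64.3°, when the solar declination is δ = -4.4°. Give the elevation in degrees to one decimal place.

At local noon the hour angle is zero, so the zenith angle equals |φ − δ| = |-64.3° − (-4.400°)| = 59.900°.
Elevation = 90° − 59.900° = 30.1°.

30.1°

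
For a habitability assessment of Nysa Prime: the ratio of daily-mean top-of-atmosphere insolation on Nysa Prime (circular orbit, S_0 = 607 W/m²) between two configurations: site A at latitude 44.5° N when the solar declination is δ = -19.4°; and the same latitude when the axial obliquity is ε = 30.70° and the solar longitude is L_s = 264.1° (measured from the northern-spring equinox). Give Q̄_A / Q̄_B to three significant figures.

— Configuration A (ϕ=+44.5°):
cos h₀ = −tan(+44.5°) tan(-19.400°) = 0.3461, h₀ = 1.2174 rad.
Bracket: h₀ sin ϕ sin δ + cos ϕ cos δ sin h₀ = 1.2174×0.70091×-0.33216 + 0.71325×0.94322×0.93821 = -0.283428 + 0.631182 = 0.347754.
Q̄ = (S_0/π) × [bracket] = (607/π) × 0.347754 = 67.191 W/m².
— Configuration B (ϕ=+44.5°):
Solar declination: sin δ = sin ε · sin L_s = sin 30.70° × sin 264.1° = -0.50784, so δ = -30.520°.
cos h₀ = −tan(+44.5°) tan(-30.520°) = 0.5793, h₀ = 0.9529 rad.
Bracket: h₀ sin ϕ sin δ + cos ϕ cos δ sin h₀ = 0.9529×0.70091×-0.50784 + 0.71325×0.86145×0.81510 = -0.339185 + 0.500821 = 0.161636.
Q̄ = (S_0/π) × [bracket] = (607/π) × 0.161636 = 31.230 W/m².
Ratio Q̄_A / Q̄_B = 67.191 / 31.230 = 2.151.

Q̄_A / Q̄_B ≈ 2.15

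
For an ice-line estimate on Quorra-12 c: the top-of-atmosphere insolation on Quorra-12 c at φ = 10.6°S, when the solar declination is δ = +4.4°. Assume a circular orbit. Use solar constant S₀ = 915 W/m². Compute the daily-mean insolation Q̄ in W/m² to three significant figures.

Q̄ ≈ 279 W/m²

cos H₀ = −tan(-10.6°) tan(+4.400°) = 0.0144, H₀ = 1.5564 rad.
Bracket: H₀ sin φ sin δ + cos φ cos δ sin H₀ = 1.5564×-0.18395×0.07672 + 0.98294×0.99705×0.99990 = -0.021965 + 0.979942 = 0.957977.
Q̄ = (S₀/π) × [bracket] = (915/π) × 0.957977 = 279.0 W/m².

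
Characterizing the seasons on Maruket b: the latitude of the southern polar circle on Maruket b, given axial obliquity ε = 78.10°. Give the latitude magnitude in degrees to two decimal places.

The polar circle is the lowest latitude that experiences at least one full rotation of continuous darkness at the northern-summer solstice; it lies at |ϕ| = 90° − ε = 90° − 78.10° = 11.90°.

11.90°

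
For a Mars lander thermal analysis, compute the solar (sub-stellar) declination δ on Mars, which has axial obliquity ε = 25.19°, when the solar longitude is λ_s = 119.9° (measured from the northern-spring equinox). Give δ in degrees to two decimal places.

δ = +21.65°

sin δ = sin ε · sin λ_s = sin 25.19° × sin 119.9° = 0.368970.
δ = arcsin(0.368970) = +21.65°.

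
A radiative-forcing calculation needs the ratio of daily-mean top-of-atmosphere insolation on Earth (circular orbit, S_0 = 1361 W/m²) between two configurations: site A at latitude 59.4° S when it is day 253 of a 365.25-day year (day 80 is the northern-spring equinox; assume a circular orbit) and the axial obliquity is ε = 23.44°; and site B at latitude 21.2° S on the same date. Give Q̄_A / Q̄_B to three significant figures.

— Configuration A (ϕ=-59.4°):
Solar longitude: L_s = 360° × (253 − 80)/365.25 = 170.513°.
sin δ = sin 23.44° × sin 170.513° = 0.06556, so δ = +3.759°.
cos h₀ = −tan(-59.4°) tan(+3.759°) = 0.1111, h₀ = 1.4595 rad.
Bracket: h₀ sin ϕ sin δ + cos ϕ cos δ sin h₀ = 1.4595×-0.86074×0.06556 + 0.50904×0.99785×0.99381 = -0.082360 + 0.504801 = 0.422441.
Q̄ = (S_0/π) × [bracket] = (1361/π) × 0.422441 = 183.01 W/m².
— Configuration B (ϕ=-21.2°):
cos h₀ = −tan(-21.2°) tan(+3.759°) = 0.0255, h₀ = 1.5453 rad.
Bracket: h₀ sin ϕ sin δ + cos ϕ cos δ sin h₀ = 1.5453×-0.36162×0.06556 + 0.93232×0.99785×0.99968 = -0.036636 + 0.930018 = 0.893382.
Q̄ = (S_0/π) × [bracket] = (1361/π) × 0.893382 = 387.03 W/m².
Ratio Q̄_A / Q̄_B = 183.01 / 387.03 = 0.4729.

Q̄_A / Q̄_B ≈ 0.473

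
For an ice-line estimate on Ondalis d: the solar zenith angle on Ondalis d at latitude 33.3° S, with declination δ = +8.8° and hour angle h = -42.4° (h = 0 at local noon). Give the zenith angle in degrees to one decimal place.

cos θ_z = sin φ sin δ + cos φ cos δ cos h = -0.083993 + 0.609941 = 0.525948.
θ_z = arccos(0.525948) = 58.3°.

θ_z = 58.3°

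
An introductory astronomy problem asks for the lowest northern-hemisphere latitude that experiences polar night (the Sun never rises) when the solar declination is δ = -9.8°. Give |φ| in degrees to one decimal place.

|φ| = 80.2°

Polar night requires cos H₀ = −tan φ tan δ ≥ 1, i.e. tan φ tan δ ≤ −1.
The boundary is |tan φ| · |tan δ| = 1, so |φ| = 90° − |δ| = 90° − 9.8° = 80.2° in the northern hemisphere.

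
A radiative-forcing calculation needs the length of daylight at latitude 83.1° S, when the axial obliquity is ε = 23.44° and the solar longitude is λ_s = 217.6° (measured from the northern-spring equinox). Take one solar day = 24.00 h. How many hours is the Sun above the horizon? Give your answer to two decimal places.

24.00 h

Solar declination: sin δ = sin ε · sin λ_s = sin 23.44° × sin 217.6° = -0.24271, so δ = -14.046°.
Sunrise equation: cos H₀ = −tan φ · tan δ = -2.0675 ≤ −1, so the Sun never sets (polar day) and H₀ = π.
Daylight = 2H₀/(2π) × 24.00 h = (3.1416/π) × 24.00 = 24.00 h.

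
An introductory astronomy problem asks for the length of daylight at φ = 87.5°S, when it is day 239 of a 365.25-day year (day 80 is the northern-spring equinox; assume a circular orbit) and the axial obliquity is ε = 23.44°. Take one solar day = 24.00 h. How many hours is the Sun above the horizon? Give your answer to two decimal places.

Solar longitude: λ_s = 360° × (239 − 80)/365.25 = 156.715°.
sin δ = sin 23.44° × sin 156.715° = 0.15725, so δ = +9.047°.
cos H₀ = −tan φ · tan δ = 3.6470 ≥ 1, so the Sun never rises (polar night) and H₀ = 0.
Daylight = 2H₀/(2π) × 24.00 h = (0.0000/π) × 24.00 = 0.00 h.

0.00 h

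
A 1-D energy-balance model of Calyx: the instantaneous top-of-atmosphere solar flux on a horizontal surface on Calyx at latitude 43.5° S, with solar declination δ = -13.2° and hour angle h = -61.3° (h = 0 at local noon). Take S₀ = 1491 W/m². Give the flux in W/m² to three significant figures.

cos θ_z = sin φ sin δ + cos φ cos δ cos h = 0.157186 + 0.339138 = 0.496324.
Flux = S₀ · cos θ_z = 1491 × 0.496324 = 740.0 W/m².

740 W/m²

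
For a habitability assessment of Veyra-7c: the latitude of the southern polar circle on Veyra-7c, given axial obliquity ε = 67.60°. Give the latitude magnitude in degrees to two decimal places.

The polar circle is the lowest latitude that experiences at least one full rotation of continuous darkness at the northern-summer solstice; it lies at |φ| = 90° − ε = 90° − 67.60° = 22.40°.

22.40°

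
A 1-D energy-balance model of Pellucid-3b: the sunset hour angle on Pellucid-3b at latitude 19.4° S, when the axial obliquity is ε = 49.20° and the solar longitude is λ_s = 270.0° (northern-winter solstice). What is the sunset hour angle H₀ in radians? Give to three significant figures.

H₀ = 1.99 rad

Solar declination: sin δ = sin ε · sin λ_s = sin 49.20° × sin 270.0° = -0.75700, so δ = -49.200°.
cos H₀ = −tan φ · tan δ = −tan(-19.4°) × tan(-49.200°) = -0.4080, so H₀ = 1.9910 rad = 114.08°.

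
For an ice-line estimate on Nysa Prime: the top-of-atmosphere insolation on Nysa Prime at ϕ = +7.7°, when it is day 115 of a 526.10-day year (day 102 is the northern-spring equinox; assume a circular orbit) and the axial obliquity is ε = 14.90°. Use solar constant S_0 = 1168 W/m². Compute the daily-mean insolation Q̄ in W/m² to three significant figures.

Solar longitude: L_s = 360° × (115 − 102)/526.10 = 8.896°.
sin δ = sin 14.90° × sin 8.896° = 0.03976, so δ = +2.279°.
cos h₀ = −tan(+7.7°) tan(+2.279°) = -0.0054, h₀ = 1.5762 rad.
Bracket: h₀ sin ϕ sin δ + cos ϕ cos δ sin h₀ = 1.5762×0.13399×0.03976 + 0.99098×0.99921×0.99999 = 0.008397 + 0.990187 = 0.998584.
Q̄ = (S_0/π) × [bracket] = (1168/π) × 0.998584 = 371.3 W/m².

Q̄ ≈ 371 W/m²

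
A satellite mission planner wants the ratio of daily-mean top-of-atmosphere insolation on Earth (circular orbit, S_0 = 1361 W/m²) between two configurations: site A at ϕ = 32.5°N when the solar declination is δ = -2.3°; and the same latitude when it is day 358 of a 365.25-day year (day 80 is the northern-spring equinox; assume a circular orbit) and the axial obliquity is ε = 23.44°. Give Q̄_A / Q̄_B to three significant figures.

Q̄_A / Q̄_B ≈ 1.73

— Configuration A (ϕ=+32.5°):
cos h₀ = −tan(+32.5°) tan(-2.300°) = 0.0256, h₀ = 1.5452 rad.
Bracket: h₀ sin ϕ sin δ + cos ϕ cos δ sin h₀ = 1.5452×0.53730×-0.04013 + 0.84339×0.99919×0.99967 = -0.033317 + 0.842429 = 0.809112.
Q̄ = (S_0/π) × [bracket] = (1361/π) × 0.809112 = 350.52 W/m².
— Configuration B (ϕ=+32.5°):
Solar longitude: L_s = 360° × (358 − 80)/365.25 = 274.004°.
sin δ = sin 23.44° × sin 274.004° = -0.39682, so δ = -23.379°.
cos h₀ = −tan(+32.5°) tan(-23.379°) = 0.2754, h₀ = 1.2918 rad.
Bracket: h₀ sin ϕ sin δ + cos ϕ cos δ sin h₀ = 1.2918×0.53730×-0.39682 + 0.84339×0.91790×0.96133 = -0.275426 + 0.744211 = 0.468785.
Q̄ = (S_0/π) × [bracket] = (1361/π) × 0.468785 = 203.09 W/m².
Ratio Q̄_A / Q̄_B = 350.52 / 203.09 = 1.726.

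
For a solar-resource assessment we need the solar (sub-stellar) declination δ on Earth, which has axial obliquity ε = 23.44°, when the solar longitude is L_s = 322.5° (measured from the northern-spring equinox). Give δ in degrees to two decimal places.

sin δ = sin ε · sin L_s = sin 23.44° × sin 322.5° = -0.242158.
δ = arcsin(-0.242158) = -14.01°.

δ = -14.01°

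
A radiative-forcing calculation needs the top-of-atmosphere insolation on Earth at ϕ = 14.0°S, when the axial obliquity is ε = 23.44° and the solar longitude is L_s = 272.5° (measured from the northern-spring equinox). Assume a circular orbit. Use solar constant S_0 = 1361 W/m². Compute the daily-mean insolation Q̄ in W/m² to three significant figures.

Solar declination: sin δ = sin ε · sin L_s = sin 23.44° × sin 272.5° = -0.39741, so δ = -23.416°.
cos h₀ = −tan(-14.0°) tan(-23.416°) = -0.1080, h₀ = 1.6790 rad.
Bracket: h₀ sin ϕ sin δ + cos ϕ cos δ sin h₀ = 1.6790×-0.24192×-0.39741 + 0.97030×0.91764×0.99415 = 0.161421 + 0.885177 = 1.046598.
Q̄ = (S_0/π) × [bracket] = (1361/π) × 1.046598 = 453.4 W/m².

Q̄ ≈ 453 W/m²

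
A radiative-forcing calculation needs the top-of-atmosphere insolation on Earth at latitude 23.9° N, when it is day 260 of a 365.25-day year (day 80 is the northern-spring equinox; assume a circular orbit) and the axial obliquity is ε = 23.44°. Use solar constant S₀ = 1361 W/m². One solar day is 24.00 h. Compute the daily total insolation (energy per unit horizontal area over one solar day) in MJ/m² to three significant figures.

Solar longitude: λ_s = 360° × (260 − 80)/365.25 = 177.413°.
sin δ = sin 23.44° × sin 177.413° = 0.01796, so δ = +1.029°.
cos H₀ = −tan(+23.9°) tan(+1.029°) = -0.0080, H₀ = 1.5788 rad.
Bracket: H₀ sin φ sin δ + cos φ cos δ sin H₀ = 1.5788×0.40514×0.01796 + 0.91425×0.99984×0.99997 = 0.011488 + 0.914076 = 0.925564.
Q̄ = (S₀/π) × [bracket] = (1361/π) × 0.925564 = 400.97 W/m².
Daily total = Q̄ × 24.00 h × 3600 s/h = 400.97 × 24.00 × 3600 / 10⁶ = 34.64 MJ/m².

34.6 MJ/m²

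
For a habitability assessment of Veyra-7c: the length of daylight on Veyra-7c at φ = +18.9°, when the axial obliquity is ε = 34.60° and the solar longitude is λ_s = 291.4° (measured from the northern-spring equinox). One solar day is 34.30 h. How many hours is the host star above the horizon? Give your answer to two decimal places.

14.80 h

Solar declination: sin δ = sin ε · sin λ_s = sin 34.60° × sin 291.4° = -0.52869, so δ = -31.917°.
cos H₀ = −tan φ · tan δ = −tan(+18.9°) × tan(-31.917°) = 0.2133, so H₀ = 1.3559 rad = 77.69°.
Daylight = 2H₀/(2π) × 34.30 h = (1.3559/π) × 34.30 = 14.80 h.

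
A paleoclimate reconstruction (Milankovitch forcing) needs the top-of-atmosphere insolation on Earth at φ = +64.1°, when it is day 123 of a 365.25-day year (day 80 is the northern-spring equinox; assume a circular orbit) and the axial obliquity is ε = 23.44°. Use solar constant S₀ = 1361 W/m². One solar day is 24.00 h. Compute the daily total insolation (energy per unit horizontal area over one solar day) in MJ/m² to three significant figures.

Solar longitude: λ_s = 360° × (123 − 80)/365.25 = 42.382°.
sin δ = sin 23.44° × sin 42.382° = 0.26814, so δ = +15.553°.
cos H₀ = −tan(+64.1°) tan(+15.553°) = -0.5732, H₀ = 2.1812 rad.
Bracket: H₀ sin φ sin δ + cos φ cos δ sin H₀ = 2.1812×0.89956×0.26814 + 0.43680×0.96338×0.81942 = 0.526123 + 0.344816 = 0.870939.
Q̄ = (S₀/π) × [bracket] = (1361/π) × 0.870939 = 377.31 W/m².
Daily total = Q̄ × 24.00 h × 3600 s/h = 377.31 × 24.00 × 3600 / 10⁶ = 32.60 MJ/m².

32.6 MJ/m²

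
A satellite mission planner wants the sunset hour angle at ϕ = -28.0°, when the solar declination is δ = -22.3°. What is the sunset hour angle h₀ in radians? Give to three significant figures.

cos h₀ = −tan ϕ · tan δ = −tan(-28.0°) × tan(-22.300°) = -0.2181, so h₀ = 1.7906 rad = 102.60°.

h₀ = 1.79 rad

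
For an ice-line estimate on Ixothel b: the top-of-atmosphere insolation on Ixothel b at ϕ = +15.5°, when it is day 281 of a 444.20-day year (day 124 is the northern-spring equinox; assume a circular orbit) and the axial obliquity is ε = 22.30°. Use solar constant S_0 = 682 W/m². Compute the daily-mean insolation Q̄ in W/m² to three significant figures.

Solar longitude: L_s = 360° × (281 − 124)/444.20 = 127.240°.
sin δ = sin 22.30° × sin 127.240° = 0.30209, so δ = +17.583°.
cos h₀ = −tan(+15.5°) tan(+17.583°) = -0.0879, h₀ = 1.6588 rad.
Bracket: h₀ sin ϕ sin δ + cos ϕ cos δ sin h₀ = 1.6588×0.26724×0.30209 + 0.96363×0.95328×0.99613 = 0.133916 + 0.915054 = 1.048970.
Q̄ = (S_0/π) × [bracket] = (682/π) × 1.048970 = 227.7 W/m².

Q̄ ≈ 228 W/m²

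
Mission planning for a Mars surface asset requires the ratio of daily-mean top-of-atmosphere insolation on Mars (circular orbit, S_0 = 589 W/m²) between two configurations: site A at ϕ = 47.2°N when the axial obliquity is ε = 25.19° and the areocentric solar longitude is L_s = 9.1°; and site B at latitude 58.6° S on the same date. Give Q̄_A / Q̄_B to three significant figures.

Q̄_A / Q̄_B ≈ 1.75

— Configuration A (ϕ=+47.2°):
sin δ = sin 25.19° × sin 9.1° = 0.06732, so δ = +3.860°.
cos h₀ = −tan(+47.2°) tan(+3.860°) = -0.0729, h₀ = 1.6437 rad.
Bracket: h₀ sin ϕ sin δ + cos ϕ cos δ sin h₀ = 1.6437×0.73373×0.06732 + 0.67944×0.99773×0.99734 = 0.081190 + 0.676094 = 0.757284.
Q̄ = (S_0/π) × [bracket] = (589/π) × 0.757284 = 141.98 W/m².
— Configuration B (ϕ=-58.6°):
cos h₀ = −tan(-58.6°) tan(+3.860°) = 0.1105, h₀ = 1.4600 rad.
Bracket: h₀ sin ϕ sin δ + cos ϕ cos δ sin h₀ = 1.4600×-0.85355×0.06732 + 0.52101×0.99773×0.99387 = -0.083893 + 0.516641 = 0.432748.
Q̄ = (S_0/π) × [bracket] = (589/π) × 0.432748 = 81.134 W/m².
Ratio Q̄_A / Q̄_B = 141.98 / 81.134 = 1.750.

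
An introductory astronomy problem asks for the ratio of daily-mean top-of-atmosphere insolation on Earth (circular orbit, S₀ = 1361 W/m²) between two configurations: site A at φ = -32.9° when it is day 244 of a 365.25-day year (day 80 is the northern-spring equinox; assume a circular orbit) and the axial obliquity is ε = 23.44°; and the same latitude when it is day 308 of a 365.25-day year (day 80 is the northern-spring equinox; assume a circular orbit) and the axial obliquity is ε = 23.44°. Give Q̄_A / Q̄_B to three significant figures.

Q̄_A / Q̄_B ≈ 0.688

— Configuration A (φ=-32.9°):
Solar longitude: λ_s = 360° × (244 − 80)/365.25 = 161.643°.
sin δ = sin 23.44° × sin 161.643° = 0.12528, so δ = +7.197°.
cos H₀ = −tan(-32.9°) tan(+7.197°) = 0.0817, H₀ = 1.4890 rad.
Bracket: H₀ sin φ sin δ + cos φ cos δ sin H₀ = 1.4890×-0.54317×0.12528 + 0.83962×0.99212×0.99666 = -0.101324 + 0.830222 = 0.728898.
Q̄ = (S₀/π) × [bracket] = (1361/π) × 0.728898 = 315.77 W/m².
— Configuration B (φ=-32.9°):
Solar longitude: λ_s = 360° × (308 − 80)/365.25 = 224.723°.
sin δ = sin 23.44° × sin 224.723° = -0.27991, so δ = -16.255°.
cos H₀ = −tan(-32.9°) tan(-16.255°) = -0.1886, H₀ = 1.7606 rad.
Bracket: H₀ sin φ sin δ + cos φ cos δ sin H₀ = 1.7606×-0.54317×-0.27991 + 0.83962×0.96002×0.98205 = 0.267679 + 0.791583 = 1.059262.
Q̄ = (S₀/π) × [bracket] = (1361/π) × 1.059262 = 458.89 W/m².
Ratio Q̄_A / Q̄_B = 315.77 / 458.89 = 0.6881.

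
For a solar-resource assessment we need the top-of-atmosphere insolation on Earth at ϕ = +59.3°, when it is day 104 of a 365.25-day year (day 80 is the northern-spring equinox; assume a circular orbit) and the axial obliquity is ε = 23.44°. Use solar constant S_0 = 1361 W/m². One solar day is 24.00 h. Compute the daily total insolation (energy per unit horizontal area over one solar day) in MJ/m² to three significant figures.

Solar longitude: L_s = 360° × (104 − 80)/365.25 = 23.655°.
sin δ = sin 23.44° × sin 23.655° = 0.15960, so δ = +9.184°.
cos h₀ = −tan(+59.3°) tan(+9.184°) = -0.2723, h₀ = 1.8466 rad.
Bracket: h₀ sin ϕ sin δ + cos ϕ cos δ sin h₀ = 1.8466×0.85985×0.15960 + 0.51054×0.98718×0.96221 = 0.253413 + 0.484949 = 0.738362.
Q̄ = (S_0/π) × [bracket] = (1361/π) × 0.738362 = 319.87 W/m².
Daily total = Q̄ × 24.00 h × 3600 s/h = 319.87 × 24.00 × 3600 / 10⁶ = 27.64 MJ/m².

27.6 MJ/m²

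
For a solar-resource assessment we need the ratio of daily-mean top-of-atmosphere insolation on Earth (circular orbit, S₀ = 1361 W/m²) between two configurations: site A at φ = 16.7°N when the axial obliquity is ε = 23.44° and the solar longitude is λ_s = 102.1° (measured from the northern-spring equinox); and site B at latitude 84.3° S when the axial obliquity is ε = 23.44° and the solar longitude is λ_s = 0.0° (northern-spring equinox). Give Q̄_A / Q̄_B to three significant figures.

— Configuration A (φ=+16.7°):
Solar declination: sin δ = sin ε · sin λ_s = sin 23.44° × sin 102.1° = 0.38895, so δ = +22.889°.
cos H₀ = −tan(+16.7°) tan(+22.889°) = -0.1267, H₀ = 1.6978 rad.
Bracket: H₀ sin φ sin δ + cos φ cos δ sin H₀ = 1.6978×0.28736×0.38895 + 0.95782×0.92126×0.99195 = 0.189761 + 0.875298 = 1.065059.
Q̄ = (S₀/π) × [bracket] = (1361/π) × 1.065059 = 461.40 W/m².
— Configuration B (φ=-84.3°):
Solar declination: sin δ = sin ε · sin λ_s = sin 23.44° × sin 0.0° = 0.00000, so δ = +0.000°.
cos H₀ = −tan(-84.3°) tan(+0.000°) = 0.0000, H₀ = 1.5708 rad.
Bracket: H₀ sin φ sin δ + cos φ cos δ sin H₀ = 1.5708×-0.99506×0.00000 + 0.09932×1.00000×1.00000 = -0.000000 + 0.099320 = 0.099320.
Q̄ = (S₀/π) × [bracket] = (1361/π) × 0.099320 = 43.027 W/m².
Ratio Q̄_A / Q̄_B = 461.40 / 43.027 = 10.72.

Q̄_A / Q̄_B ≈ 10.7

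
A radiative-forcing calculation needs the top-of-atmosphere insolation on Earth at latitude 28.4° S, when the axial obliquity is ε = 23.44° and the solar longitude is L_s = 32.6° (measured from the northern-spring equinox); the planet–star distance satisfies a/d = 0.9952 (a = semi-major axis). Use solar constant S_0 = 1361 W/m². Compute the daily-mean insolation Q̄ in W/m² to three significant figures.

Q̄ ≈ 303 W/m²

Solar declination: sin δ = sin ε · sin L_s = sin 23.44° × sin 32.6° = 0.21432, so δ = +12.375°.
cos h₀ = −tan(-28.4°) tan(+12.375°) = 0.1186, h₀ = 1.4519 rad.
Bracket: h₀ sin ϕ sin δ + cos ϕ cos δ sin h₀ = 1.4519×-0.47562×0.21432 + 0.87965×0.97676×0.99294 = -0.147999 + 0.853141 = 0.705142.
Inverse-square distance factor (a/d)² = 0.9952² = 0.990423.
Q̄ = (S_0/π) × 0.990423 × [bracket] = (1361/π) × 0.990423 × 0.705142 = 302.6 W/m².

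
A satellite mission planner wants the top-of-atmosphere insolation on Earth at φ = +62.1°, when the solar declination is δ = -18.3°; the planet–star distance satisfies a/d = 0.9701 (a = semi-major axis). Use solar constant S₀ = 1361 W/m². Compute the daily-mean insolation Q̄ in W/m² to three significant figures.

cos H₀ = −tan(+62.1°) tan(-18.300°) = 0.6246, H₀ = 0.8962 rad.
Bracket: H₀ sin φ sin δ + cos φ cos δ sin H₀ = 0.8962×0.88377×-0.31399 + 0.46793×0.94943×0.78093 = -0.248691 + 0.346941 = 0.098250.
Inverse-square distance factor (a/d)² = 0.9701² = 0.941094.
Q̄ = (S₀/π) × 0.941094 × [bracket] = (1361/π) × 0.941094 × 0.098250 = 40.06 W/m².

Q̄ ≈ 40.1 W/m²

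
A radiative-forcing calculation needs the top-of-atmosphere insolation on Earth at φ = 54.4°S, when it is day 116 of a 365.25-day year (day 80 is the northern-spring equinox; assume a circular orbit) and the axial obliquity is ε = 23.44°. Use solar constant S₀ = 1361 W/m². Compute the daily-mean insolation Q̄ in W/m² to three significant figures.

Solar longitude: λ_s = 360° × (116 − 80)/365.25 = 35.483°.
sin δ = sin 23.44° × sin 35.483° = 0.23090, so δ = +13.350°.
cos H₀ = −tan(-54.4°) tan(+13.350°) = 0.3315, H₀ = 1.2329 rad.
Bracket: H₀ sin φ sin δ + cos φ cos δ sin H₀ = 1.2329×-0.81310×0.23090 + 0.58212×0.97298×0.94346 = -0.231471 + 0.534367 = 0.302896.
Q̄ = (S₀/π) × [bracket] = (1361/π) × 0.302896 = 131.2 W/m².

Q̄ ≈ 131 W/m²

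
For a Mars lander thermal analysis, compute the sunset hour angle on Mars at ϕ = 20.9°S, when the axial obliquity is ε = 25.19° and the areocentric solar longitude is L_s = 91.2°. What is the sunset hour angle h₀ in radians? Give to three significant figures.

h₀ = 1.39 rad

sin δ = sin 25.19° × sin 91.2° = 0.42553, so δ = +25.184°.
cos h₀ = −tan ϕ · tan δ = −tan(-20.9°) × tan(+25.184°) = 0.1796, so h₀ = 1.3903 rad = 79.66°.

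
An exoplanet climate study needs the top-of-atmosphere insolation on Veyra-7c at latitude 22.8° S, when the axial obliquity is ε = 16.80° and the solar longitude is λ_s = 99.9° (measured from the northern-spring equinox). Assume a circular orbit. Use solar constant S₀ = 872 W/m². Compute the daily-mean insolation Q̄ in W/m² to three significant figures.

Q̄ ≈ 199 W/m²

Solar declination: sin δ = sin ε · sin λ_s = sin 16.80° × sin 99.9° = 0.28473, so δ = +16.543°.
cos H₀ = −tan(-22.8°) tan(+16.543°) = 0.1249, H₀ = 1.4456 rad.
Bracket: H₀ sin φ sin δ + cos φ cos δ sin H₀ = 1.4456×-0.38752×0.28473 + 0.92186×0.95861×0.99217 = -0.159505 + 0.876785 = 0.717280.
Q̄ = (S₀/π) × [bracket] = (872/π) × 0.717280 = 199.1 W/m².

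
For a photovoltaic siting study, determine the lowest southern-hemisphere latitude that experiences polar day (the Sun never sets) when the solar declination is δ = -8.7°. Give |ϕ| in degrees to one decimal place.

|ϕ| = 81.3°

Polar day requires cos h₀ = −tan ϕ tan δ ≤ −1, i.e. tan ϕ tan δ ≥ 1.
The boundary is |tan ϕ| · |tan δ| = 1, so |ϕ| = 90° − |δ| = 90° − 8.7° = 81.3° in the southern hemisphere.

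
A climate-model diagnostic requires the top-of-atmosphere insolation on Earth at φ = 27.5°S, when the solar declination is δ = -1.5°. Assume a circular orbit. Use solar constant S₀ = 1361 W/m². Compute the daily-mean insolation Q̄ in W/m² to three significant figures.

cos H₀ = −tan(-27.5°) tan(-1.500°) = -0.0136, H₀ = 1.5844 rad.
Bracket: H₀ sin φ sin δ + cos φ cos δ sin H₀ = 1.5844×-0.46175×-0.02618 + 0.88701×0.99966×0.99991 = 0.019153 + 0.886629 = 0.905782.
Q̄ = (S₀/π) × [bracket] = (1361/π) × 0.905782 = 392.4 W/m².

Q̄ ≈ 392 W/m²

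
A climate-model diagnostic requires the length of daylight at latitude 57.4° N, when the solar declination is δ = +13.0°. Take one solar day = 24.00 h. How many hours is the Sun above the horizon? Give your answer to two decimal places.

14.82 h

cos h₀ = −tan ϕ · tan δ = −tan(+57.4°) × tan(+13.000°) = -0.3610, so h₀ = 1.9401 rad = 111.16°.
Daylight = 2h₀/(2π) × 24.00 h = (1.9401/π) × 24.00 = 14.82 h.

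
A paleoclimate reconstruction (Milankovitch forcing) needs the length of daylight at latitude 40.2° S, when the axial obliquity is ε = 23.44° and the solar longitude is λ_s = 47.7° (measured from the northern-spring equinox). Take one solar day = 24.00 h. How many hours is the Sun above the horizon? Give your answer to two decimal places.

9.99 h

Solar declination: sin δ = sin ε · sin λ_s = sin 23.44° × sin 47.7° = 0.29422, so δ = +17.111°.
cos H₀ = −tan φ · tan δ = −tan(-40.2°) × tan(+17.111°) = 0.2601, so H₀ = 1.3076 rad = 74.92°.
Daylight = 2H₀/(2π) × 24.00 h = (1.3076/π) × 24.00 = 9.99 h.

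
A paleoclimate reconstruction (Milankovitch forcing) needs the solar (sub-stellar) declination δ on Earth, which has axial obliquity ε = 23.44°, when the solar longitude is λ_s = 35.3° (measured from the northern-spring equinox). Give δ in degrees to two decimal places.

δ = +13.29°

sin δ = sin ε · sin λ_s = sin 23.44° × sin 35.3° = 0.229865.
δ = arcsin(0.229865) = +13.29°.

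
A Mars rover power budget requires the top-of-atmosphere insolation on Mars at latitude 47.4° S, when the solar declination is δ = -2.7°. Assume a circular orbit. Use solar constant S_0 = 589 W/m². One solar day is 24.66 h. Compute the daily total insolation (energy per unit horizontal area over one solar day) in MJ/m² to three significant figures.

cos h₀ = −tan(-47.4°) tan(-2.700°) = -0.0513, h₀ = 1.6221 rad.
Bracket: h₀ sin ϕ sin δ + cos ϕ cos δ sin h₀ = 1.6221×-0.73610×-0.04711 + 0.67688×0.99889×0.99868 = 0.056251 + 0.675236 = 0.731487.
Q̄ = (S_0/π) × [bracket] = (589/π) × 0.731487 = 137.14 W/m².
Daily total = Q̄ × 24.66 h × 3600 s/h = 137.14 × 24.66 × 3600 / 10⁶ = 12.17 MJ/m².

12.2 MJ/m²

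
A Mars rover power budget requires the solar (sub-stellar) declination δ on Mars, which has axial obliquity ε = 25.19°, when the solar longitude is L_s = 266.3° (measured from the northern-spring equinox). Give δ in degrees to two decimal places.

sin δ = sin ε · sin L_s = sin 25.19° × sin 266.3° = -0.424734.
δ = arcsin(-0.424734) = -25.13°.

δ = -25.13°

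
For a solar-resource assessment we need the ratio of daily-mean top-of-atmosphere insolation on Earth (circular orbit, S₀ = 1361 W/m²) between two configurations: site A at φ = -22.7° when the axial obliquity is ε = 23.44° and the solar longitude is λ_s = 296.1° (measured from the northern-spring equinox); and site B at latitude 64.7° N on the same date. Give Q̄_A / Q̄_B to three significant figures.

— Configuration A (φ=-22.7°):
Solar declination: sin δ = sin ε · sin λ_s = sin 23.44° × sin 296.1° = -0.35723, so δ = -20.930°.
cos H₀ = −tan(-22.7°) tan(-20.930°) = -0.1600, H₀ = 1.7315 rad.
Bracket: H₀ sin φ sin δ + cos φ cos δ sin H₀ = 1.7315×-0.38591×-0.35723 + 0.92254×0.93402×0.98712 = 0.238702 + 0.850572 = 1.089274.
Q̄ = (S₀/π) × [bracket] = (1361/π) × 1.089274 = 471.90 W/m².
— Configuration B (φ=+64.7°):
cos H₀ = −tan(+64.7°) tan(-20.930°) = 0.8091, H₀ = 0.6282 rad.
Bracket: H₀ sin φ sin δ + cos φ cos δ sin H₀ = 0.6282×0.90408×-0.35723 + 0.42736×0.93402×0.58767 = -0.202886 + 0.234576 = 0.031690.
Q̄ = (S₀/π) × [bracket] = (1361/π) × 0.031690 = 13.729 W/m².
Ratio Q̄_A / Q̄_B = 471.90 / 13.729 = 34.37.

Q̄_A / Q̄_B ≈ 34.4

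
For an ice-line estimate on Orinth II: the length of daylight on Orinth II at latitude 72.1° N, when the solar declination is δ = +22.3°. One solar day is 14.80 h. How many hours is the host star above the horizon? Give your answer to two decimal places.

14.80 h

Sunrise equation: cos H₀ = −tan φ · tan δ = -1.2698 ≤ −1, so the host star never sets (polar day) and H₀ = π.
Daylight = 2H₀/(2π) × 14.80 h = (3.1416/π) × 14.80 = 14.80 h.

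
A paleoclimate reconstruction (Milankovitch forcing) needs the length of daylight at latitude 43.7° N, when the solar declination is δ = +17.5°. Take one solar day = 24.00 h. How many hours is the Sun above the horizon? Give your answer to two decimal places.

cos H₀ = −tan φ · tan δ = −tan(+43.7°) × tan(+17.500°) = -0.3013, so H₀ = 1.8769 rad = 107.54°.
Daylight = 2H₀/(2π) × 24.00 h = (1.8769/π) × 24.00 = 14.34 h.

14.34 h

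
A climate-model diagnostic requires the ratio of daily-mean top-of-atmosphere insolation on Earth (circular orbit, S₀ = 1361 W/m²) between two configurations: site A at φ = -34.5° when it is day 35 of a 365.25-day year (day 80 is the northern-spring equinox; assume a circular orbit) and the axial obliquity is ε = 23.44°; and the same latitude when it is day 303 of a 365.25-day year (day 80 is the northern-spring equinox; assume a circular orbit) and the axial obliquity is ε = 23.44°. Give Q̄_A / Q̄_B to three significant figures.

— Configuration A (φ=-34.5°):
Solar longitude: λ_s = 360° × (35 − 80)/365.25 = -44.353°, i.e. -44.353° + 360° = 315.647°.
sin δ = sin 23.44° × sin 315.647° = -0.27809, so δ = -16.146°.
cos H₀ = −tan(-34.5°) tan(-16.146°) = -0.1990, H₀ = 1.7711 rad.
Bracket: H₀ sin φ sin δ + cos φ cos δ sin H₀ = 1.7711×-0.56641×-0.27809 + 0.82413×0.96056×0.98001 = 0.278971 + 0.775802 = 1.054773.
Q̄ = (S₀/π) × [bracket] = (1361/π) × 1.054773 = 456.95 W/m².
— Configuration B (φ=-34.5°):
Solar longitude: λ_s = 360° × (303 − 80)/365.25 = 219.795°.
sin δ = sin 23.44° × sin 219.795° = -0.25460, so δ = -14.750°.
cos H₀ = −tan(-34.5°) tan(-14.750°) = -0.1809, H₀ = 1.7527 rad.
Bracket: H₀ sin φ sin δ + cos φ cos δ sin H₀ = 1.7527×-0.56641×-0.25460 + 0.82413×0.96705×0.98349 = 0.252753 + 0.783817 = 1.036570.
Q̄ = (S₀/π) × [bracket] = (1361/π) × 1.036570 = 449.06 W/m².
Ratio Q̄_A / Q̄_B = 456.95 / 449.06 = 1.018.

Q̄_A / Q̄_B ≈ 1.02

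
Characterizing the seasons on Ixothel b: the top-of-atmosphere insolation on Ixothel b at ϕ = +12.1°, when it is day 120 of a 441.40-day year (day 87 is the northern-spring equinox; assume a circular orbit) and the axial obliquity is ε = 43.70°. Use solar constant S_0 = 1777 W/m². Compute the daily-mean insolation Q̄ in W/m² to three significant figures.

Solar longitude: L_s = 360° × (120 − 87)/441.40 = 26.914°.
sin δ = sin 43.70° × sin 26.914° = 0.31273, so δ = +18.224°.
cos h₀ = −tan(+12.1°) tan(+18.224°) = -0.0706, h₀ = 1.6414 rad.
Bracket: h₀ sin ϕ sin δ + cos ϕ cos δ sin h₀ = 1.6414×0.20962×0.31273 + 0.97778×0.94984×0.99751 = 0.107601 + 0.926422 = 1.034023.
Q̄ = (S_0/π) × [bracket] = (1777/π) × 1.034023 = 584.9 W/m².

Q̄ ≈ 585 W/m²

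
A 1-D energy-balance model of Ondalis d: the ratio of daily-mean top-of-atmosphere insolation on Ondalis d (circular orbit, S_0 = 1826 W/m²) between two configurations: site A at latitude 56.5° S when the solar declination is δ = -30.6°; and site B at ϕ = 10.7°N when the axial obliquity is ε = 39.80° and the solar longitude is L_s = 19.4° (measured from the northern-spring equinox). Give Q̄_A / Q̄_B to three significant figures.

Q̄_A / Q̄_B ≈ 1.32

— Configuration A (ϕ=-56.5°):
cos h₀ = −tan(-56.5°) tan(-30.600°) = -0.8935, h₀ = 2.6759 rad.
Bracket: h₀ sin ϕ sin δ + cos ϕ cos δ sin h₀ = 2.6759×-0.83389×-0.50904 + 0.55194×0.86074×0.44905 = 1.135875 + 0.213333 = 1.349208.
Q̄ = (S_0/π) × [bracket] = (1826/π) × 1.349208 = 784.21 W/m².
— Configuration B (ϕ=+10.7°):
Solar declination: sin δ = sin ε · sin L_s = sin 39.80° × sin 19.4° = 0.21262, so δ = +12.276°.
cos h₀ = −tan(+10.7°) tan(+12.276°) = -0.0411, h₀ = 1.6119 rad.
Bracket: h₀ sin ϕ sin δ + cos ϕ cos δ sin h₀ = 1.6119×0.18567×0.21262 + 0.98261×0.97714×0.99915 = 0.063633 + 0.959331 = 1.022964.
Q̄ = (S_0/π) × [bracket] = (1826/π) × 1.022964 = 594.58 W/m².
Ratio Q̄_A / Q̄_B = 784.21 / 594.58 = 1.319.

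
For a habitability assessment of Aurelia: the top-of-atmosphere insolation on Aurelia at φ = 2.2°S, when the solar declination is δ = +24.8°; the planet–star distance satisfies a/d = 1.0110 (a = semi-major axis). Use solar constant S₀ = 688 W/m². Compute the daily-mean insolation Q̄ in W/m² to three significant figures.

Q̄ ≈ 197 W/m²

cos H₀ = −tan(-2.2°) tan(+24.800°) = 0.0178, H₀ = 1.5530 rad.
Bracket: H₀ sin φ sin δ + cos φ cos δ sin H₀ = 1.5530×-0.03839×0.41945 + 0.99926×0.90778×0.99984 = -0.025007 + 0.906963 = 0.881956.
Inverse-square distance factor (a/d)² = 1.0110² = 1.022121.
Q̄ = (S₀/π) × 1.022121 × [bracket] = (688/π) × 1.022121 × 0.881956 = 197.4 W/m².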